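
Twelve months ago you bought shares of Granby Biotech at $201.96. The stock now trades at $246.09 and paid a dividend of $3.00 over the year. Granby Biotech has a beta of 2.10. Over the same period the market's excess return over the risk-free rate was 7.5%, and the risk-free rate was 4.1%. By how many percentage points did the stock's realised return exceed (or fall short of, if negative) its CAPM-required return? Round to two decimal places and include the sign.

Realised HPR = (P1 + D1 − P0) / P0 = (246.09 + 3.00 − 201.96) / 201.96 = 47.13 / 201.96 = 23.3363%
CAPM required = R_f + β·MRP = 4.1% + 2.10 × 7.5% = 19.8500%
α = realised − required = 23.3363% − 19.8500% = +3.49%

+3.49%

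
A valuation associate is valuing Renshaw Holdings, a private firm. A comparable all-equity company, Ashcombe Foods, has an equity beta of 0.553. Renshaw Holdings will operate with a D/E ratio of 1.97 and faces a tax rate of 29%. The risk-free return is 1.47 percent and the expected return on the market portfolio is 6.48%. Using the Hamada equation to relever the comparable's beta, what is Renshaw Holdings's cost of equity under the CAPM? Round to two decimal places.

β_L = β_U × [1 + (1 − t)(D/E)] = 0.553 × [1 + (1 − 0.29) × 1.97]
    = 0.553 × [1 + 0.71 × 1.97] = 0.553 × 2.3987 = 1.3265
MRP = 6.48% − 1.47% = 5.01%
E(R) = R_f + β_L × MRP = 1.47% + 1.3265 × 5.01% = 8.12%

8.12%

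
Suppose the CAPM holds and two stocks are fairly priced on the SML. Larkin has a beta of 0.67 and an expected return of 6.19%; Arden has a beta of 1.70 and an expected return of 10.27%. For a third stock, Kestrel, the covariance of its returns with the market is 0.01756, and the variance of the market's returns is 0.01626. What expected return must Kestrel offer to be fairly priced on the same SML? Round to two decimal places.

7.81%

MRP = (10.27% − 6.19%) / (1.70 − 0.67) = 3.9612%
R_f = 6.19% − 0.67 × 3.9612% = 3.5360%
β_Kestrel = Cov / Var(R_m) = 0.01756 / 0.01626 = 1.0800
E(R_Kestrel) = R_f + β × MRP = 3.5360% + 1.0800 × 3.9612% = 7.81%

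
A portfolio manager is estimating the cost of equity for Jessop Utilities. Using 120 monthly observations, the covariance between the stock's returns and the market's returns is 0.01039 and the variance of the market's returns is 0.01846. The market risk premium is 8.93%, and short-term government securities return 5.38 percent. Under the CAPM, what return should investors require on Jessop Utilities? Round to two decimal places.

10.41%

β = Cov(R_i, R_m) / Var(R_m) = 0.01039 / 0.01846 = 0.5628
E(R) = R_f + β × MRP = 5.38% + 0.5628 × 8.93% = 10.41%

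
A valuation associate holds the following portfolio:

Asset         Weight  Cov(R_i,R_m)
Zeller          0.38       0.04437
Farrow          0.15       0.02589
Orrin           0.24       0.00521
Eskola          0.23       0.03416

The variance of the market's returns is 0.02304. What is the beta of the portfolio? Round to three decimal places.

β_Zeller = 0.04437 / 0.02304 = 1.9258
β_Farrow = 0.02589 / 0.02304 = 1.1237
β_Orrin = 0.00521 / 0.02304 = 0.2261
β_Eskola = 0.03416 / 0.02304 = 1.4826
β_P = Σ w_i β_i = 0.38×1.9258 + 0.15×1.1237 + 0.24×0.2261 + 0.23×1.4826 = 1.2956

1.296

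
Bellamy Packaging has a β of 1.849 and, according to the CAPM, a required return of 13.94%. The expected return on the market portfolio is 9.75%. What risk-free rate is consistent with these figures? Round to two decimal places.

E(R) = R_f + β(E(R_m) − R_f) = R_f(1 − β) + β·E(R_m)
13.94% = R_f × (1 − 1.849) + 1.849 × 9.75%
13.94% = R_f × -0.849 + 18.02775%
R_f = (13.94% − 18.02775%) / -0.849 = 4.81%

4.81%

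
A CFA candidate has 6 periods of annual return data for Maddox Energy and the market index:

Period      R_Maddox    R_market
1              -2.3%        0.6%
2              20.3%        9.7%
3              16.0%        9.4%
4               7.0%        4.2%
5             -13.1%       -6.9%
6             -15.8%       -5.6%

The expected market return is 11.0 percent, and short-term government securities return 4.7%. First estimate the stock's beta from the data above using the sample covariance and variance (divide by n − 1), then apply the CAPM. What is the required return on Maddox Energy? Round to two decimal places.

17.68%

Mean R_i = (-2.3 + 20.3 + 16.0 + 7.0 − 13.1 − 15.8) / 6 = 2.0167%
Mean R_m = (0.6 + 9.7 + 9.4 + 4.2 − 6.9 − 5.6) / 6 = 1.9000%
Σ(R_i − R̄_i)(R_m − R̄_m) = 531.2100  ⇒  Cov = 531.2100 / 5 = 106.2420
Σ(R_m − R̄_m)² = 257.7600  ⇒  Var(R_m) = 257.7600 / 5 = 51.5520
β = Cov / Var(R_m) = 106.2420 / 51.5520 = 2.0609
MRP = 11.0% − 4.7% = 6.30%
E(R) = R_f + β × MRP = 4.7% + 2.0609 × 6.3% = 17.68%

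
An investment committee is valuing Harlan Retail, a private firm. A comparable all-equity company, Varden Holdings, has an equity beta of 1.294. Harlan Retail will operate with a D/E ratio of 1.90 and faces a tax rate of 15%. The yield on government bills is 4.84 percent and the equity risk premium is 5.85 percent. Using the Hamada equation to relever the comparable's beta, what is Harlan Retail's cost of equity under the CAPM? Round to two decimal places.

β_L = β_U × [1 + (1 − t)(D/E)] = 1.294 × [1 + (1 − 0.15) × 1.90]
    = 1.294 × [1 + 0.85 × 1.90] = 1.294 × 2.6150 = 3.3838
E(R) = R_f + β_L × MRP = 4.84% + 3.3838 × 5.85% = 24.64%

24.64%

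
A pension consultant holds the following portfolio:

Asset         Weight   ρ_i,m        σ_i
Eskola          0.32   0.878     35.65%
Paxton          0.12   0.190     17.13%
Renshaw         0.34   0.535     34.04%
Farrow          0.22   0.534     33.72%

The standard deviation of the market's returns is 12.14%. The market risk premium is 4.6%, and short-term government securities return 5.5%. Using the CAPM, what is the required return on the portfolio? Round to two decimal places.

13.29%

β_Eskola = 0.878 × 35.65% / 12.14% = 2.5783
β_Paxton = 0.190 × 17.13% / 12.14% = 0.2681
β_Renshaw = 0.535 × 34.04% / 12.14% = 1.5001
β_Farrow = 0.534 × 33.72% / 12.14% = 1.4832
β_P = Σ w_i β_i = 0.32×2.5783 + 0.12×0.2681 + 0.34×1.5001 + 0.22×1.4832 = 1.6936
E(R_P) = R_f + β_P × MRP = 5.5% + 1.6936 × 4.6% = 13.29%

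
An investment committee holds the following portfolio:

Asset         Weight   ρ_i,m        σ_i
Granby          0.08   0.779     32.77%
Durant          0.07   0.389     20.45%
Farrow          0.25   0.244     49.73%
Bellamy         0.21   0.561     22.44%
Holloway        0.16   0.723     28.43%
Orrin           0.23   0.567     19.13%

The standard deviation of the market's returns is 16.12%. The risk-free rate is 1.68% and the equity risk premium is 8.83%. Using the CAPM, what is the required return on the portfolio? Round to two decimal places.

9.38%

β_Granby = 0.779 × 32.77% / 16.12% = 1.5836
β_Durant = 0.389 × 20.45% / 16.12% = 0.4935
β_Farrow = 0.244 × 49.73% / 16.12% = 0.7527
β_Bellamy = 0.561 × 22.44% / 16.12% = 0.7809
β_Holloway = 0.723 × 28.43% / 16.12% = 1.2751
β_Orrin = 0.567 × 19.13% / 16.12% = 0.6729
β_P = Σ w_i β_i = 0.08×1.5836 + 0.07×0.4935 + 0.25×0.7527 + 0.21×0.7809 + 0.16×1.2751 + 0.23×0.6729 = 0.8722
E(R_P) = R_f + β_P × MRP = 1.68% + 0.8722 × 8.83% = 9.38%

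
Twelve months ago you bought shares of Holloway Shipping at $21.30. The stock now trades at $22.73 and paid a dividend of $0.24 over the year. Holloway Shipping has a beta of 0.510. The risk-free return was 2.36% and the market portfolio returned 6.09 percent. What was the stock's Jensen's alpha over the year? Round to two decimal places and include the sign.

+3.58%

Realised HPR = (P1 + D1 − P0) / P0 = (22.73 + 0.24 − 21.30) / 21.30 = 1.67 / 21.30 = 7.8404%
MRP = 6.09% − 2.36% = 3.73%
CAPM required = R_f + β·MRP = 2.36% + 0.510 × 3.73% = 4.26230%
α = realised − required = 7.8404% − 4.26230% = +3.58%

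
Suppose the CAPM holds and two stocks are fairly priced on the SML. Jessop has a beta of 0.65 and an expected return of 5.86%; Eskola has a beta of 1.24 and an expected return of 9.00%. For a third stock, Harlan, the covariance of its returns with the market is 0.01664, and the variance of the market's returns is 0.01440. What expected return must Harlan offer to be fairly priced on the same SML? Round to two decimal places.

MRP = (9.00% − 5.86%) / (1.24 − 0.65) = 5.3220%
R_f = 5.86% − 0.65 × 5.3220% = 2.4007%
β_Harlan = Cov / Var(R_m) = 0.01664 / 0.01440 = 1.1556
E(R_Harlan) = R_f + β × MRP = 2.4007% + 1.1556 × 5.3220% = 8.55%

8.55%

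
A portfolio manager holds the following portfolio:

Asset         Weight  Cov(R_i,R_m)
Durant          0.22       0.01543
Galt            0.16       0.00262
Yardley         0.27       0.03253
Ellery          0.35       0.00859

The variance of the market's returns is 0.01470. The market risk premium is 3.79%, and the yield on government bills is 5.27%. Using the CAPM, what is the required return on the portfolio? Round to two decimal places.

9.29%

β_Durant = 0.01543 / 0.01470 = 1.0497
β_Galt = 0.00262 / 0.01470 = 0.1782
β_Yardley = 0.03253 / 0.01470 = 2.2129
β_Ellery = 0.00859 / 0.01470 = 0.5844
β_P = Σ w_i β_i = 0.22×1.0497 + 0.16×0.1782 + 0.27×2.2129 + 0.35×0.5844 = 1.0615
E(R_P) = R_f + β_P × MRP = 5.27% + 1.0615 × 3.79% = 9.29%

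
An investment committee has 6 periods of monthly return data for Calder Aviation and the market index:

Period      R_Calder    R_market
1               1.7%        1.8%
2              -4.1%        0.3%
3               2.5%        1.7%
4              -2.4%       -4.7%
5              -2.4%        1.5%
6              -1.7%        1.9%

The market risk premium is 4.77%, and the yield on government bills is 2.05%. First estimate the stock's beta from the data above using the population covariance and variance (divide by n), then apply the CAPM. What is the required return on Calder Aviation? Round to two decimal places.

3.95%

Mean R_i = (1.7 − 4.1 + 2.5 − 2.4 − 2.4 − 1.7) / 6 = -1.0667%
Mean R_m = (1.8 + 0.3 + 1.7 − 4.7 + 1.5 + 1.9) / 6 = 0.4167%
Σ(R_i − R̄_i)(R_m − R̄_m) = 13.1967  ⇒  Cov = 13.1967 / 6 = 2.1995
Σ(R_m − R̄_m)² = 33.1283  ⇒  Var(R_m) = 33.1283 / 6 = 5.5214
β = Cov / Var(R_m) = 2.1995 / 5.5214 = 0.3984
E(R) = R_f + β × MRP = 2.05% + 0.3984 × 4.77% = 3.95%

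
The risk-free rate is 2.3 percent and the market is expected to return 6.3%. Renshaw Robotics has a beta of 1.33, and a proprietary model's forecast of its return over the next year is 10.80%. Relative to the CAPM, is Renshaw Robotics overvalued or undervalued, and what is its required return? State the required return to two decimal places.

Undervalued; required return 7.62%

MRP = 6.3% − 2.3% = 4.00%
Required return = R_f + β·MRP = 2.3% + 1.33 × 4.0% = 7.62%
Forecast 10.80% > required 7.62% → the stock plots above the SML → undervalued.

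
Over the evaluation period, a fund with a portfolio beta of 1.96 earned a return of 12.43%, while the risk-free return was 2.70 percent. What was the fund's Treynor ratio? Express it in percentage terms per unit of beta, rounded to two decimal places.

Treynor = (R_P − R_f) / β_P = (12.43% − 2.70%) / 1.9600 = 9.73% / 1.9600 = 4.96%

4.96%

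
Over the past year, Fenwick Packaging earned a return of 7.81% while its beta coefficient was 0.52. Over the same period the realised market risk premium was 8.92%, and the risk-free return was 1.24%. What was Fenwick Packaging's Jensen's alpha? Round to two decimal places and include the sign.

+1.93%

CAPM benchmark = R_f + β(R_m − R_f) = 1.24% + 0.52 × 8.92% = 5.8784%
α = actual − benchmark = 7.81% − 5.8784% = +1.93%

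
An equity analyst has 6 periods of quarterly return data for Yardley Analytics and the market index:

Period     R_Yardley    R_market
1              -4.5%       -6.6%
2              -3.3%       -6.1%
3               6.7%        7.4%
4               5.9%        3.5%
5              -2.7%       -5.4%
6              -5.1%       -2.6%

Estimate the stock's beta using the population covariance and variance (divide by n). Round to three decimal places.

Mean R_i = (-4.5 − 3.3 + 6.7 + 5.9 − 2.7 − 5.1) / 6 = -0.5000%
Mean R_m = (-6.6 − 6.1 + 7.4 + 3.5 − 5.4 − 2.6) / 6 = -1.6333%
Σ(R_i − R̄_i)(R_m − R̄_m) = 143.0000  ⇒  Cov = 143.0000 / 6 = 23.8333
Σ(R_m − R̄_m)² = 167.6933  ⇒  Var(R_m) = 167.6933 / 6 = 27.9489
β = Cov / Var(R_m) = 23.8333 / 27.9489 = 0.8527

0.853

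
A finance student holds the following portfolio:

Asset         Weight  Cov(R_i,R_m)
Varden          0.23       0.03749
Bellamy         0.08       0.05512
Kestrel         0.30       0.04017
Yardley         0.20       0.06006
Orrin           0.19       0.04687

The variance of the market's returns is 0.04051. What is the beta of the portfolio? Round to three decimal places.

1.136

β_Varden = 0.03749 / 0.04051 = 0.9255
β_Bellamy = 0.05512 / 0.04051 = 1.3607
β_Kestrel = 0.04017 / 0.04051 = 0.9916
β_Yardley = 0.06006 / 0.04051 = 1.4826
β_Orrin = 0.04687 / 0.04051 = 1.1570
β_P = Σ w_i β_i = 0.23×0.9255 + 0.08×1.3607 + 0.30×0.9916 + 0.20×1.4826 + 0.19×1.1570 = 1.1356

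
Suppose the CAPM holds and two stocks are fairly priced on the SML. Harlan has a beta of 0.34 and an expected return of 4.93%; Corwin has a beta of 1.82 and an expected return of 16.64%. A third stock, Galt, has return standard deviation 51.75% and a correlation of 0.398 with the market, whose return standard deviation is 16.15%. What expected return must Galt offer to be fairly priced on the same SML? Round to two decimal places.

12.33%

MRP = (16.64% − 4.93%) / (1.82 − 0.34) = 7.9122%
R_f = 4.93% − 0.34 × 7.9122% = 2.2399%
β_Galt = ρ·σ_i/σ_m = 0.398 × 51.75 / 16.15 = 1.2753
E(R_Galt) = R_f + β × MRP = 2.2399% + 1.2753 × 7.9122% = 12.33%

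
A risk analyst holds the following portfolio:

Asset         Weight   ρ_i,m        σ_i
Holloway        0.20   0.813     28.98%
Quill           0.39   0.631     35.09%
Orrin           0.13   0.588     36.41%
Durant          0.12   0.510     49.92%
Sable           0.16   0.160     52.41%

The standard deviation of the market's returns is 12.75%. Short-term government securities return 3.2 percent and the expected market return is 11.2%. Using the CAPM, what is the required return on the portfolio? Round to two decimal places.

β_Holloway = 0.813 × 28.98% / 12.75% = 1.8479
β_Quill = 0.631 × 35.09% / 12.75% = 1.7366
β_Orrin = 0.588 × 36.41% / 12.75% = 1.6791
β_Durant = 0.510 × 49.92% / 12.75% = 1.9968
β_Sable = 0.160 × 52.41% / 12.75% = 0.6577
β_P = Σ w_i β_i = 0.20×1.8479 + 0.39×1.7366 + 0.13×1.6791 + 0.12×1.9968 + 0.16×0.6577 = 1.6100
MRP = 11.2% − 3.2% = 8.00%
E(R_P) = R_f + β_P × MRP = 3.2% + 1.6100 × 8.0% = 16.08%

16.08%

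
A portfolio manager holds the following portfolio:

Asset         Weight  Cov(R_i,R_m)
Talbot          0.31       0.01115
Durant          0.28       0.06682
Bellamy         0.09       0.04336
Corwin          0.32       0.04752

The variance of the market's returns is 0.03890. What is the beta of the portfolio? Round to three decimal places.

β_Talbot = 0.01115 / 0.03890 = 0.2866
β_Durant = 0.06682 / 0.03890 = 1.7177
β_Bellamy = 0.04336 / 0.03890 = 1.1147
β_Corwin = 0.04752 / 0.03890 = 1.2216
β_P = Σ w_i β_i = 0.31×0.2866 + 0.28×1.7177 + 0.09×1.1147 + 0.32×1.2216 = 1.0610

1.061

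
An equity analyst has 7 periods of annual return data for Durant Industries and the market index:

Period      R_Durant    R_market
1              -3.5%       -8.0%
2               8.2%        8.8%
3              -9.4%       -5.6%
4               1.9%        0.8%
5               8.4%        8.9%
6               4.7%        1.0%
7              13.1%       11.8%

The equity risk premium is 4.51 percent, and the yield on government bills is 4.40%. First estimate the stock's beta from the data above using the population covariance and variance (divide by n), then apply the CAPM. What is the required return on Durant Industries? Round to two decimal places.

8.66%

Mean R_i = (-3.5 + 8.2 − 9.4 + 1.9 + 8.4 + 4.7 + 13.1) / 7 = 3.3429%
Mean R_m = (-8.0 + 8.8 − 5.6 + 0.8 + 8.9 + 1.0 + 11.8) / 7 = 2.5286%
Σ(R_i − R̄_i)(R_m − R̄_m) = 329.1914  ⇒  Cov = 329.1914 / 7 = 47.0273
Σ(R_m − R̄_m)² = 348.1343  ⇒  Var(R_m) = 348.1343 / 7 = 49.7335
β = Cov / Var(R_m) = 47.0273 / 49.7335 = 0.9456
E(R) = R_f + β × MRP = 4.40% + 0.9456 × 4.51% = 8.66%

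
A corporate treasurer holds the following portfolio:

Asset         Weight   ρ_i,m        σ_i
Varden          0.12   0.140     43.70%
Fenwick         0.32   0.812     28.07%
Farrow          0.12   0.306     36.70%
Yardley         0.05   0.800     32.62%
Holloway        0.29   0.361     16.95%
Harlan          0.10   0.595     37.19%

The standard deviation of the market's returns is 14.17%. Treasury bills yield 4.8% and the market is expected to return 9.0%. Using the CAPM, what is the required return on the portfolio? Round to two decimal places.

β_Varden = 0.140 × 43.70% / 14.17% = 0.4318
β_Fenwick = 0.812 × 28.07% / 14.17% = 1.6085
β_Farrow = 0.306 × 36.70% / 14.17% = 0.7925
β_Yardley = 0.800 × 32.62% / 14.17% = 1.8416
β_Holloway = 0.361 × 16.95% / 14.17% = 0.4318
β_Harlan = 0.595 × 37.19% / 14.17% = 1.5616
β_P = Σ w_i β_i = 0.12×0.4318 + 0.32×1.6085 + 0.12×0.7925 + 0.05×1.8416 + 0.29×0.4318 + 0.10×1.5616 = 1.0351
MRP = 9.0% − 4.8% = 4.20%
E(R_P) = R_f + β_P × MRP = 4.8% + 1.0351 × 4.2% = 9.15%

9.15%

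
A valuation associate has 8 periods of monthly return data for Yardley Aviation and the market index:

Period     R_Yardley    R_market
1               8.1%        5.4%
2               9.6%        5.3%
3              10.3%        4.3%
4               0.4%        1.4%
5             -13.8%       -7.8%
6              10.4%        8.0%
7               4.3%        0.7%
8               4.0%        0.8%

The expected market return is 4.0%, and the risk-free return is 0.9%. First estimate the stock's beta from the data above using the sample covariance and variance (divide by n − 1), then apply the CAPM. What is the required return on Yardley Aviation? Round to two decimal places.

Mean R_i = (8.1 + 9.6 + 10.3 + 0.4 − 13.8 + 10.4 + 4.3 + 4.0) / 8 = 4.1625%
Mean R_m = (5.4 + 5.3 + 4.3 + 1.4 − 7.8 + 8.0 + 0.7 + 0.8) / 8 = 2.2625%
Σ(R_i − R̄_i)(R_m − R̄_m) = 261.1788  ⇒  Cov = 261.1788 / 7 = 37.3113
Σ(R_m − R̄_m)² = 162.7188  ⇒  Var(R_m) = 162.7188 / 7 = 23.2455
β = Cov / Var(R_m) = 37.3113 / 23.2455 = 1.6051
MRP = 4.0% − 0.9% = 3.10%
E(R) = R_f + β × MRP = 0.9% + 1.6051 × 3.1% = 5.88%

5.88%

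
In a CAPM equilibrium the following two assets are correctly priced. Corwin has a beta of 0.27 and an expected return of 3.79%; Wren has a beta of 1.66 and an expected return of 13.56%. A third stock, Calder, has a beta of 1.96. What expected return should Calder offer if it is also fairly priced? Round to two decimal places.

MRP (SML slope) = (13.56% − 3.79%) / (1.66 − 0.27) = 9.77% / 1.39 = 7.0288%
R_f (intercept) = 3.79% − 0.27 × 7.0288% = 1.8922%
E(R_Calder) = R_f + β × MRP = 1.8922% + 1.96 × 7.0288% = 15.67%

15.67%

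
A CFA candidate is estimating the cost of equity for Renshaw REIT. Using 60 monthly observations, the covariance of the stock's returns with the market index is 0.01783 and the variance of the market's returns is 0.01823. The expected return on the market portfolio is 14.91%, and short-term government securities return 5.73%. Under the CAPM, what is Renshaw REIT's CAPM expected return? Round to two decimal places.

β = Cov(R_i, R_m) / Var(R_m) = 0.01783 / 0.01823 = 0.9781
MRP = 14.91% − 5.73% = 9.18%
E(R) = R_f + β × MRP = 5.73% + 0.9781 × 9.18% = 14.71%

14.71%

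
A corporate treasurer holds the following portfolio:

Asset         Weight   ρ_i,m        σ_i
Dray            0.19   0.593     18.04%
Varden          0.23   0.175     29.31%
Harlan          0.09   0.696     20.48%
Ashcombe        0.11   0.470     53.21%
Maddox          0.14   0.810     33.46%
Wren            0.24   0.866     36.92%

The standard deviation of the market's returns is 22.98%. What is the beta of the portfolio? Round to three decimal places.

β_Dray = 0.593 × 18.04% / 22.98% = 0.4655
β_Varden = 0.175 × 29.31% / 22.98% = 0.2232
β_Harlan = 0.696 × 20.48% / 22.98% = 0.6203
β_Ashcombe = 0.470 × 53.21% / 22.98% = 1.0883
β_Maddox = 0.810 × 33.46% / 22.98% = 1.1794
β_Wren = 0.866 × 36.92% / 22.98% = 1.3913
β_P = Σ w_i β_i = 0.19×0.4655 + 0.23×0.2232 + 0.09×0.6203 + 0.11×1.0883 + 0.14×1.1794 + 0.24×1.3913 = 0.8143

0.814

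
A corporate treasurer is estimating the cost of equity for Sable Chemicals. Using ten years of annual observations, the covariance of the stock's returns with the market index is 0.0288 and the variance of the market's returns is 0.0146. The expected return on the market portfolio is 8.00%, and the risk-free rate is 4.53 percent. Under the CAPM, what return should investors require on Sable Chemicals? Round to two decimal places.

β = Cov(R_i, R_m) / Var(R_m) = 0.0288 / 0.0146 = 1.9726
MRP = 8.00% − 4.53% = 3.47%
E(R) = R_f + β × MRP = 4.53% + 1.9726 × 3.47% = 11.37%

11.37%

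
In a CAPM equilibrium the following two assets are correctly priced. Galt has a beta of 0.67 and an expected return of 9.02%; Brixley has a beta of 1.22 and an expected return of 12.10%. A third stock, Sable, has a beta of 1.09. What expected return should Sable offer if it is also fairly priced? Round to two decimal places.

11.37%

MRP (SML slope) = (12.10% − 9.02%) / (1.22 − 0.67) = 3.08% / 0.55 = 5.6000%
R_f (intercept) = 9.02% − 0.67 × 5.6000% = 5.2680%
E(R_Sable) = R_f + β × MRP = 5.2680% + 1.09 × 5.6000% = 11.37%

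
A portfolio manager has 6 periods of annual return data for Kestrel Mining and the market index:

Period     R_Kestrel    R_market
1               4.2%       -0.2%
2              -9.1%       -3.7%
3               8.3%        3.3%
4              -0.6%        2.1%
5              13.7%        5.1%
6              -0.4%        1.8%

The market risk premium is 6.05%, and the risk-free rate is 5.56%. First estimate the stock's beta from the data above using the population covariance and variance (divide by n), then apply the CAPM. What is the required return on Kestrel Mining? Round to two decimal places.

Mean R_i = (4.2 − 9.1 + 8.3 − 0.6 + 13.7 − 0.4) / 6 = 2.6833%
Mean R_m = (-0.2 − 3.7 + 3.3 + 2.1 + 5.1 + 1.8) / 6 = 1.4000%
Σ(R_i − R̄_i)(R_m − R̄_m) = 105.5700  ⇒  Cov = 105.5700 / 6 = 17.5950
Σ(R_m − R̄_m)² = 46.5200  ⇒  Var(R_m) = 46.5200 / 6 = 7.7533
β = Cov / Var(R_m) = 17.5950 / 7.7533 = 2.2694
E(R) = R_f + β × MRP = 5.56% + 2.2694 × 6.05% = 19.29%

19.29%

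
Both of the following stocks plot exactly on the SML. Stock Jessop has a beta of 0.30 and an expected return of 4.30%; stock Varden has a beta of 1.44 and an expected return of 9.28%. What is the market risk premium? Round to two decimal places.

4.37%

Both satisfy E(R) = R_f + β·MRP, so the slope of the SML is
MRP = (9.28% − 4.30%) / (1.44 − 0.30) = 4.98% / 1.14 = 4.3684%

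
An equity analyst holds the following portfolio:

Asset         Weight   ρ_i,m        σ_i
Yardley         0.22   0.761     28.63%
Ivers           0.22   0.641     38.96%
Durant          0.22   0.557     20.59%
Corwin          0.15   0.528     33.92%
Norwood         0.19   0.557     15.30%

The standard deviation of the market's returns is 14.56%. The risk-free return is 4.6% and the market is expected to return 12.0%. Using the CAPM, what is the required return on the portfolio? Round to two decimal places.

β_Yardley = 0.761 × 28.63% / 14.56% = 1.4964
β_Ivers = 0.641 × 38.96% / 14.56% = 1.7152
β_Durant = 0.557 × 20.59% / 14.56% = 0.7877
β_Corwin = 0.528 × 33.92% / 14.56% = 1.2301
β_Norwood = 0.557 × 15.30% / 14.56% = 0.5853
β_P = Σ w_i β_i = 0.22×1.4964 + 0.22×1.7152 + 0.22×0.7877 + 0.15×1.2301 + 0.19×0.5853 = 1.1756
MRP = 12.0% − 4.6% = 7.40%
E(R_P) = R_f + β_P × MRP = 4.6% + 1.1756 × 7.4% = 13.30%

13.30%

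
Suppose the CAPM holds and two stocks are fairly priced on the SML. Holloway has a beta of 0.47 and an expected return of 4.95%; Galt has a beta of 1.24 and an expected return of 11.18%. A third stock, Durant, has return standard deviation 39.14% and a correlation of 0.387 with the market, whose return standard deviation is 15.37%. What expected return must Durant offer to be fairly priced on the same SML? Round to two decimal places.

9.12%

MRP = (11.18% − 4.95%) / (1.24 − 0.47) = 8.0909%
R_f = 4.95% − 0.47 × 8.0909% = 1.1473%
β_Durant = ρ·σ_i/σ_m = 0.387 × 39.14 / 15.37 = 0.9855
E(R_Durant) = R_f + β × MRP = 1.1473% + 0.9855 × 8.0909% = 9.12%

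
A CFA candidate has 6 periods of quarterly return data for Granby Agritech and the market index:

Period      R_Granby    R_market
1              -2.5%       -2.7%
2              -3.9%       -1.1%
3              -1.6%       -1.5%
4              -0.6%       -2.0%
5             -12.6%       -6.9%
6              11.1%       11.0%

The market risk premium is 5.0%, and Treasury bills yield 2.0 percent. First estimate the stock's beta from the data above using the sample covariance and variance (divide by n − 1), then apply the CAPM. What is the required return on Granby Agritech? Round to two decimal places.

Mean R_i = (-2.5 − 3.9 − 1.6 − 0.6 − 12.6 + 11.1) / 6 = -1.6833%
Mean R_m = (-2.7 − 1.1 − 1.5 − 2.0 − 6.9 + 11.0) / 6 = -0.5333%
Σ(R_i − R̄_i)(R_m − R̄_m) = 218.2933  ⇒  Cov = 218.2933 / 5 = 43.6587
Σ(R_m − R̄_m)² = 181.6533  ⇒  Var(R_m) = 181.6533 / 5 = 36.3307
β = Cov / Var(R_m) = 43.6587 / 36.3307 = 1.2017
E(R) = R_f + β × MRP = 2.0% + 1.2017 × 5.0% = 8.01%

8.01%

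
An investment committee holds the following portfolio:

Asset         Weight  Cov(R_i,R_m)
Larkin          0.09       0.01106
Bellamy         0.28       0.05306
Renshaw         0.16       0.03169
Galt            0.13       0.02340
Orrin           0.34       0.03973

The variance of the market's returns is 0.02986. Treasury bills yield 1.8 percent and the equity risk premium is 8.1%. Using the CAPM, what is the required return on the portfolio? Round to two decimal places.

11.97%

β_Larkin = 0.01106 / 0.02986 = 0.3704
β_Bellamy = 0.05306 / 0.02986 = 1.7770
β_Renshaw = 0.03169 / 0.02986 = 1.0613
β_Galt = 0.02340 / 0.02986 = 0.7837
β_Orrin = 0.03973 / 0.02986 = 1.3305
β_P = Σ w_i β_i = 0.09×0.3704 + 0.28×1.7770 + 0.16×1.0613 + 0.13×0.7837 + 0.34×1.3305 = 1.2550
E(R_P) = R_f + β_P × MRP = 1.8% + 1.2550 × 8.1% = 11.97%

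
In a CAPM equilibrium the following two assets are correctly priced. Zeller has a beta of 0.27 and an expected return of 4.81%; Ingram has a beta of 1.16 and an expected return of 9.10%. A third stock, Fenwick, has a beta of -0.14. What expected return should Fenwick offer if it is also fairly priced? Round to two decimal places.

MRP (SML slope) = (9.10% − 4.81%) / (1.16 − 0.27) = 4.29% / 0.89 = 4.8202%
R_f (intercept) = 4.81% − 0.27 × 4.8202% = 3.5085%
E(R_Fenwick) = R_f + β × MRP = 3.5085% + -0.14 × 4.8202% = 2.83%

2.83%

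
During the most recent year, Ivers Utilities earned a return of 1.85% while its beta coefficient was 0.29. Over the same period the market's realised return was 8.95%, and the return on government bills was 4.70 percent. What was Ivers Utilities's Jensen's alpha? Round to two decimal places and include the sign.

-4.08%

Market excess return = 8.95% − 4.70% = 4.25%
CAPM benchmark = R_f + β(R_m − R_f) = 4.70% + 0.29 × 4.25% = 5.9325%
α = actual − benchmark = 1.85% − 5.9325% = -4.08%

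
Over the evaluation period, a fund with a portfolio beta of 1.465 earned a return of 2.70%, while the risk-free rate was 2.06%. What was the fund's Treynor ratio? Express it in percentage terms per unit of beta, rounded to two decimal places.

0.44%

Treynor = (R_P − R_f) / β_P = (2.70% − 2.06%) / 1.4650 = 0.64% / 1.4650 = 0.44%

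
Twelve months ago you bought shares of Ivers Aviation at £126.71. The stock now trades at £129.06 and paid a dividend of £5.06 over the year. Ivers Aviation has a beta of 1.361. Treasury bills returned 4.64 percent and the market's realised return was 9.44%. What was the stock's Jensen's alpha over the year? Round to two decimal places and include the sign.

-5.32%

Realised HPR = (P1 + D1 − P0) / P0 = (129.06 + 5.06 − 126.71) / 126.71 = 7.41 / 126.71 = 5.8480%
MRP = 9.44% − 4.64% = 4.80%
CAPM required = R_f + β·MRP = 4.64% + 1.361 × 4.80% = 11.17280%
α = realised − required = 5.8480% − 11.17280% = -5.32%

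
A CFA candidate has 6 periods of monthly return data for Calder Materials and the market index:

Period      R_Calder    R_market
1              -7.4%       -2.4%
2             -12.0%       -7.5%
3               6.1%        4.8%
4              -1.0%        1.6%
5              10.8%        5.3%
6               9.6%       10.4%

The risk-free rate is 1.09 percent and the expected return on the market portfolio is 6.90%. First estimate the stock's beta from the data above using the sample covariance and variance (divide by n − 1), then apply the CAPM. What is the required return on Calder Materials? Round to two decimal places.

Mean R_i = (-7.4 − 12.0 + 6.1 − 1.0 + 10.8 + 9.6) / 6 = 1.0167%
Mean R_m = (-2.4 − 7.5 + 4.8 + 1.6 + 5.3 + 10.4) / 6 = 2.0333%
Σ(R_i − R̄_i)(R_m − R̄_m) = 280.1167  ⇒  Cov = 280.1167 / 5 = 56.0233
Σ(R_m − R̄_m)² = 199.0533  ⇒  Var(R_m) = 199.0533 / 5 = 39.8107
β = Cov / Var(R_m) = 56.0233 / 39.8107 = 1.4072
MRP = 6.90% − 1.09% = 5.81%
E(R) = R_f + β × MRP = 1.09% + 1.4072 × 5.81% = 9.27%

9.27%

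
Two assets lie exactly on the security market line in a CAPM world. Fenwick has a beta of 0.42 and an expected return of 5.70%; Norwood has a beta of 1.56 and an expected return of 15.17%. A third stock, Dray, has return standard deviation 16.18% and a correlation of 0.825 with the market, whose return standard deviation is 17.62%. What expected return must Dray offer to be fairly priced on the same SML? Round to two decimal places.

MRP = (15.17% − 5.70%) / (1.56 − 0.42) = 8.3070%
R_f = 5.70% − 0.42 × 8.3070% = 2.2111%
β_Dray = ρ·σ_i/σ_m = 0.825 × 16.18 / 17.62 = 0.7576
E(R_Dray) = R_f + β × MRP = 2.2111% + 0.7576 × 8.3070% = 8.50%

8.50%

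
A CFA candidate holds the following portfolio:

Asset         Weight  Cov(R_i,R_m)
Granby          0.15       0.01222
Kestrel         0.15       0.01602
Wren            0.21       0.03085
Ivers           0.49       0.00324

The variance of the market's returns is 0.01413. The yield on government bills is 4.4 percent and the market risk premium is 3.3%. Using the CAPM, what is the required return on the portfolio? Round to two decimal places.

β_Granby = 0.01222 / 0.01413 = 0.8648
β_Kestrel = 0.01602 / 0.01413 = 1.1338
β_Wren = 0.03085 / 0.01413 = 2.1833
β_Ivers = 0.00324 / 0.01413 = 0.2293
β_P = Σ w_i β_i = 0.15×0.8648 + 0.15×1.1338 + 0.21×2.1833 + 0.49×0.2293 = 0.8706
E(R_P) = R_f + β_P × MRP = 4.4% + 0.8706 × 3.3% = 7.27%

7.27%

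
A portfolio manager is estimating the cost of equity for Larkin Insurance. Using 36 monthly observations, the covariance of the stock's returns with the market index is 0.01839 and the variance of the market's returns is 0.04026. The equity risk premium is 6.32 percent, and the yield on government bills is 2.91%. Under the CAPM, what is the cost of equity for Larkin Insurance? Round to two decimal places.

β = Cov(R_i, R_m) / Var(R_m) = 0.01839 / 0.04026 = 0.4568
E(R) = R_f + β × MRP = 2.91% + 0.4568 × 6.32% = 5.80%

5.80%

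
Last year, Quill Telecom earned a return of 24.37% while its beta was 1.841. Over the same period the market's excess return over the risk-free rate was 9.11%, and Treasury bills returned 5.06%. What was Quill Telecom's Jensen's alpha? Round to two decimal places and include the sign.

+2.54%

CAPM benchmark = R_f + β(R_m − R_f) = 5.06% + 1.841 × 9.11% = 21.83151%
α = actual − benchmark = 24.37% − 21.83151% = +2.54%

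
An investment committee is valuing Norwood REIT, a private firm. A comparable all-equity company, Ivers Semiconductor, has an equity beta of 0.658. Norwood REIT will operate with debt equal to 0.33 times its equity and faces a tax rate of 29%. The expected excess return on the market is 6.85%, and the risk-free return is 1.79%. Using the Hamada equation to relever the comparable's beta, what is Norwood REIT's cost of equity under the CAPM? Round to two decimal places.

7.35%

β_L = β_U × [1 + (1 − t)(D/E)] = 0.658 × [1 + (1 − 0.29) × 0.33]
    = 0.658 × [1 + 0.71 × 0.33] = 0.658 × 1.2343 = 0.8122
E(R) = R_f + β_L × MRP = 1.79% + 0.8122 × 6.85% = 7.35%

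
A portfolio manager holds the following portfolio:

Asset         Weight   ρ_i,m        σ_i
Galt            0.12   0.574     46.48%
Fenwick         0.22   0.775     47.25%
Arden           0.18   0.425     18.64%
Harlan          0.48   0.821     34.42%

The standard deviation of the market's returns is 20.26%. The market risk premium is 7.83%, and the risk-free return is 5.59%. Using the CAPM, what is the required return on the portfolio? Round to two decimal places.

15.73%

β_Galt = 0.574 × 46.48% / 20.26% = 1.3169
β_Fenwick = 0.775 × 47.25% / 20.26% = 1.8074
β_Arden = 0.425 × 18.64% / 20.26% = 0.3910
β_Harlan = 0.821 × 34.42% / 20.26% = 1.3948
β_P = Σ w_i β_i = 0.12×1.3169 + 0.22×1.8074 + 0.18×0.3910 + 0.48×1.3948 = 1.2955
E(R_P) = R_f + β_P × MRP = 5.59% + 1.2955 × 7.83% = 15.73%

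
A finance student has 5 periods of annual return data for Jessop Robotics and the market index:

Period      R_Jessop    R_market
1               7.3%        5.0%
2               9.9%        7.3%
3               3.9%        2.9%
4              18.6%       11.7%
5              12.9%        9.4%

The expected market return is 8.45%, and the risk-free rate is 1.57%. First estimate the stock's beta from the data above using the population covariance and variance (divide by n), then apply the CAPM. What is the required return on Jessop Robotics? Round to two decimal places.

Mean R_i = (7.3 + 9.9 + 3.9 + 18.6 + 12.9) / 5 = 10.5200%
Mean R_m = (5.0 + 7.3 + 2.9 + 11.7 + 9.4) / 5 = 7.2600%
Σ(R_i − R̄_i)(R_m − R̄_m) = 77.0840  ⇒  Cov = 77.0840 / 5 = 15.4168
Σ(R_m − R̄_m)² = 48.4120  ⇒  Var(R_m) = 48.4120 / 5 = 9.6824
β = Cov / Var(R_m) = 15.4168 / 9.6824 = 1.5922
MRP = 8.45% − 1.57% = 6.88%
E(R) = R_f + β × MRP = 1.57% + 1.5922 × 6.88% = 12.52%

12.52%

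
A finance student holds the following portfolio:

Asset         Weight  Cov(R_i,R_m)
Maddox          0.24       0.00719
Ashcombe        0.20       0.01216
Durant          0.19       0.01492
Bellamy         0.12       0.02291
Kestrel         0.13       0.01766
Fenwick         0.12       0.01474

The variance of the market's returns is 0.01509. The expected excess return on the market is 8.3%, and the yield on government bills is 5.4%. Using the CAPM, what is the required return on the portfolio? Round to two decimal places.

β_Maddox = 0.00719 / 0.01509 = 0.4765
β_Ashcombe = 0.01216 / 0.01509 = 0.8058
β_Durant = 0.01492 / 0.01509 = 0.9887
β_Bellamy = 0.02291 / 0.01509 = 1.5182
β_Kestrel = 0.01766 / 0.01509 = 1.1703
β_Fenwick = 0.01474 / 0.01509 = 0.9768
β_P = Σ w_i β_i = 0.24×0.4765 + 0.20×0.8058 + 0.19×0.9887 + 0.12×1.5182 + 0.13×1.1703 + 0.12×0.9768 = 0.9149
E(R_P) = R_f + β_P × MRP = 5.4% + 0.9149 × 8.3% = 12.99%

12.99%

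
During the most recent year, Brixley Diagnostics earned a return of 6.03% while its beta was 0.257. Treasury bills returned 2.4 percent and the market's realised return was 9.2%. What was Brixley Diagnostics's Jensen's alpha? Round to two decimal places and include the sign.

+1.88%

Market excess return = 9.2% − 2.4% = 6.80%
CAPM benchmark = R_f + β(R_m − R_f) = 2.4% + 0.257 × 6.8% = 4.1476%
α = actual − benchmark = 6.03% − 4.1476% = +1.88%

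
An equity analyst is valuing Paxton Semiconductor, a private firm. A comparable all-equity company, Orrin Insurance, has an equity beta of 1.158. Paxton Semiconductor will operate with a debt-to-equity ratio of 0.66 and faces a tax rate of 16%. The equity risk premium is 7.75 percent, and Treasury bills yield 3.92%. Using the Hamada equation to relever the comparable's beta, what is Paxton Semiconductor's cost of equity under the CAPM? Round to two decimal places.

17.87%

β_L = β_U × [1 + (1 − t)(D/E)] = 1.158 × [1 + (1 − 0.16) × 0.66]
    = 1.158 × [1 + 0.84 × 0.66] = 1.158 × 1.5544 = 1.8000
E(R) = R_f + β_L × MRP = 3.92% + 1.8000 × 7.75% = 17.87%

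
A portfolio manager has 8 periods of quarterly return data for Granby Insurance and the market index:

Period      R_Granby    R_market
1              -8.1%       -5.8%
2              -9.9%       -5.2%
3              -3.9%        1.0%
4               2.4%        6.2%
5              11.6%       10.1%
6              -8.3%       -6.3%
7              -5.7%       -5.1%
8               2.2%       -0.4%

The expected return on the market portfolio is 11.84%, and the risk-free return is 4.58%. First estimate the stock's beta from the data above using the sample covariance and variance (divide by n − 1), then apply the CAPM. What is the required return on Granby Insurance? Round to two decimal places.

Mean R_i = (-8.1 − 9.9 − 3.9 + 2.4 + 11.6 − 8.3 − 5.7 + 2.2) / 8 = -2.4625%
Mean R_m = (-5.8 − 5.2 + 1.0 + 6.2 + 10.1 − 6.3 − 5.1 − 0.4) / 8 = -0.6875%
Σ(R_i − R̄_i)(R_m − R̄_m) = 293.5363  ⇒  Cov = 293.5363 / 7 = 41.9338
Σ(R_m − R̄_m)² = 264.2088  ⇒  Var(R_m) = 264.2088 / 7 = 37.7441
β = Cov / Var(R_m) = 41.9338 / 37.7441 = 1.1110
MRP = 11.84% − 4.58% = 7.26%
E(R) = R_f + β × MRP = 4.58% + 1.1110 × 7.26% = 12.65%

12.65%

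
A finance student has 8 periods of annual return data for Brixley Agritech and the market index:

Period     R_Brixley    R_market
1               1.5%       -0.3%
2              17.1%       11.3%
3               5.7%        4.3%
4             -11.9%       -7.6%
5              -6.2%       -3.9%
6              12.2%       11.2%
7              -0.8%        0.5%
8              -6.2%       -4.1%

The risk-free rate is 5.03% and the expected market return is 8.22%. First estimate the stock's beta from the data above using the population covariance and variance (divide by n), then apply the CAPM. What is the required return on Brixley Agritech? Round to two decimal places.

Mean R_i = (1.5 + 17.1 + 5.7 − 11.9 − 6.2 + 12.2 − 0.8 − 6.2) / 8 = 1.4250%
Mean R_m = (-0.3 + 11.3 + 4.3 − 7.6 − 3.9 + 11.2 + 0.5 − 4.1) / 8 = 1.4250%
Σ(R_i − R̄_i)(R_m − R̄_m) = 477.3250  ⇒  Cov = 477.3250 / 8 = 59.6656
Σ(R_m − R̄_m)² = 345.4950  ⇒  Var(R_m) = 345.4950 / 8 = 43.1869
β = Cov / Var(R_m) = 59.6656 / 43.1869 = 1.3816
MRP = 8.22% − 5.03% = 3.19%
E(R) = R_f + β × MRP = 5.03% + 1.3816 × 3.19% = 9.44%

9.44%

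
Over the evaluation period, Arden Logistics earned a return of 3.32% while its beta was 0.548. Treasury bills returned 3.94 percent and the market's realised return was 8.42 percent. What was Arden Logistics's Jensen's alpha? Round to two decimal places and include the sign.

Market excess return = 8.42% − 3.94% = 4.48%
CAPM benchmark = R_f + β(R_m − R_f) = 3.94% + 0.548 × 4.48% = 6.39504%
α = actual − benchmark = 3.32% − 6.39504% = -3.08%

-3.08%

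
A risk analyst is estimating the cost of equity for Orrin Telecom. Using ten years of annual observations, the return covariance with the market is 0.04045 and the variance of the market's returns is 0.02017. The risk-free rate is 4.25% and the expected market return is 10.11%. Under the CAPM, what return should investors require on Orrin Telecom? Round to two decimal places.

β = Cov(R_i, R_m) / Var(R_m) = 0.04045 / 0.02017 = 2.0055
MRP = 10.11% − 4.25% = 5.86%
E(R) = R_f + β × MRP = 4.25% + 2.0055 × 5.86% = 16.00%

16.00%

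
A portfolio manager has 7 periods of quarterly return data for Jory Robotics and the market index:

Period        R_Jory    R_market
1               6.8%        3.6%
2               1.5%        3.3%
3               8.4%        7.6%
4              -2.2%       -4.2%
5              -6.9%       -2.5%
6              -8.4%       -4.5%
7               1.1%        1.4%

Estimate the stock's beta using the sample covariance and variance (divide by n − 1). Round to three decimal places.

Mean R_i = (6.8 + 1.5 + 8.4 − 2.2 − 6.9 − 8.4 + 1.1) / 7 = 0.0429%
Mean R_m = (3.6 + 3.3 + 7.6 − 4.2 − 2.5 − 4.5 + 1.4) / 7 = 0.6714%
Σ(R_i − R̄_i)(R_m − R̄_m) = 158.8986  ⇒  Cov = 158.8986 / 6 = 26.4831
Σ(R_m − R̄_m)² = 124.5543  ⇒  Var(R_m) = 124.5543 / 6 = 20.7591
β = Cov / Var(R_m) = 26.4831 / 20.7591 = 1.2757

1.276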